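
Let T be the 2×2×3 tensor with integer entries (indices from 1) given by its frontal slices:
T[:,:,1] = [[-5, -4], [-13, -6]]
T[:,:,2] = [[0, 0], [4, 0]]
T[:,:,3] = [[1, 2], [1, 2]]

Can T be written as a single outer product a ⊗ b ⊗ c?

No

The mode-3 unfolding of T (rows indexed by k, columns by (i,j) = (1,1), (1,2), (2,1), (2,2)) is [[-5, -4, -13, -6], [0, 0, 4, 0], [1, 2, 1, 2]].
There the 3×3 minor on rows k ∈ {1, 2, 3}, columns (i,j) ∈ {(1,1), (1,2), (2,1)} is det [[-5, -4, -13], [0, 0, 4], [1, 2, 1]] = 24 ≠ 0, so this unfolding has rank ≥ 3; CP rank is at least every unfolding rank, so rank(T) ≥ 3.
In particular rank(T) ≥ 3 > 1, so T is not rank-1.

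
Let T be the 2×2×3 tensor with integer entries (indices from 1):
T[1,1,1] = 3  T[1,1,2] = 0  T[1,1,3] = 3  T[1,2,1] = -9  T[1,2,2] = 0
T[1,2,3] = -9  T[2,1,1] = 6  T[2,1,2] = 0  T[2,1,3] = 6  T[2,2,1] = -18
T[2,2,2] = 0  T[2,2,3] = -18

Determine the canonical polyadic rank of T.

Lower bound: T ≠ 0 (e.g. T[1,1,1] = 3), so rank(T) ≥ 1.
Upper bound: if T = a ⊗ b ⊗ c then every fibre of T is a multiple of the corresponding factor, so read the factors off the fibres through the nonzero entry T[1,1,1] = 3.
The mode-1 fibre T[:,1,1] = [3, 6] gives a = [1, 2] (primitive direction); the mode-2 fibre T[1,:,1] = [3, -9] gives b = [1, -3]; then c[k] = T[1,1,k] / (a[1]·b[1]) = [3, 0, 3] / 1 = [3, 0, 3].
Expanding [1, 2] ⊗ [1, -3] ⊗ [3, 0, 3] reproduces all 12 entries of T, so T = [1, 2] ⊗ [1, -3] ⊗ [3, 0, 3] and rank(T) ≤ 1.
These bounds meet, so rank(T) = 1.

1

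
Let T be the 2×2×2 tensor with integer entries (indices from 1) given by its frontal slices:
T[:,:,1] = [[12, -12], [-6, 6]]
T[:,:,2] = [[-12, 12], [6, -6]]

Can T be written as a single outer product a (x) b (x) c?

If T = a (x) b (x) c then every fibre of T is a multiple of the corresponding factor, so read the factors off the fibres through the nonzero entry T[1,1,1] = 12.
The mode-1 fibre T[:,1,1] = [12, -6] gives a = [2, -1] (primitive direction); the mode-2 fibre T[1,:,1] = [12, -12] gives b = [1, -1]; then c[k] = T[1,1,k] / (a[1]·b[1]) = [12, -12] / 2 = [6, -6].
Expanding [2, -1] (x) [1, -1] (x) [6, -6] reproduces all 8 entries of T, so T = [2, -1] (x) [1, -1] (x) [6, -6] and rank(T) ≤ 1.
Equivalently every frontal slice T[:,:,k] is c[k] times the rank-1 matrix [2, -1] (x) [1, -1]. So T has rank 1 (it is nonzero).

Yes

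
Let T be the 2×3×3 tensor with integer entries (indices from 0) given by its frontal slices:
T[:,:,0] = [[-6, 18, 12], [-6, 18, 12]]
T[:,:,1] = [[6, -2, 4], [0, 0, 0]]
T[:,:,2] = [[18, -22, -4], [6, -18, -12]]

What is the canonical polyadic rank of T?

2

Lower bound: the mode-1 unfolding of T (rows indexed by i, columns by (j,k) = (0,0), (0,1), (0,2), (1,0), (1,1), (1,2), (2,0), (2,1), (2,2)) is [[-6, 6, 18, 18, -2, -22, 12, 4, -4], [-6, 0, 6, 18, 0, -18, 12, 0, -12]].
There the 2×2 minor on rows i ∈ {0, 1}, columns (j,k) ∈ {(0,0), (0,1)} is det [[-6, 6], [-6, 0]] = 36 ≠ 0, so this unfolding has rank ≥ 2; CP rank is at least every unfolding rank, so rank(T) ≥ 2. (This is only a lower bound: in general the CP rank may exceed every unfolding rank, so we still need to exhibit 2 rank-1 terms summing to T.)
Upper bound — finding two terms. Write S_k = T[:,:,k] for the frontal slices: S₀ = [[-6, 18, 12], [-6, 18, 12]], S₁ = [[6, -2, 4], [0, 0, 0]], S₂ = [[18, -22, -4], [6, -18, -12]].
If T = a₁ ⊗ b₁ ⊗ c₁ + a₂ ⊗ b₂ ⊗ c₂ then each S_k = c₁[k]·a₁b₁ᵀ + c₂[k]·a₂b₂ᵀ. S₀ and S₁ are linearly independent, so a₁b₁ᵀ and a₂b₂ᵀ must span the same plane of matrices: they are the rank-1 matrices of the form x·S₀ + y·S₁.
The 2×2 minor of x·S₀ + y·S₁ on rows {0,1}, columns {0,1} is 96·xy = 96·(y)(x), vanishing at (x:y) = (1:0) and (0:1).
M₁ = S₀ = [[-6, 18, 12], [-6, 18, 12]] = (-6)·[1, 1][1, -3, -2]ᵀ and M₂ = S₁ = [[6, -2, 4], [0, 0, 0]] = 2·[1, 0][3, -1, 2]ᵀ, so take a₁ = [1, 1], b₁ = [1, -3, -2], a₂ = [1, 0], b₂ = [3, -1, 2].
Each slice is an integer combination of E₁ = a₁b₁ᵀ and E₂ = a₂b₂ᵀ: S₀ = −6·E₁, S₁ = 2·E₂, S₂ = 6·E₁ + 4·E₂; reading off coefficients, c₁ = [-6, 0, 6] and c₂ = [0, 2, 4].
Hence T = [1, 1] ⊗ [1, -3, -2] ⊗ [-6, 0, 6] + [1, 0] ⊗ [3, -1, 2] ⊗ [0, 2, 4], so rank(T) ≤ 2.
These bounds meet, so rank(T) = 2.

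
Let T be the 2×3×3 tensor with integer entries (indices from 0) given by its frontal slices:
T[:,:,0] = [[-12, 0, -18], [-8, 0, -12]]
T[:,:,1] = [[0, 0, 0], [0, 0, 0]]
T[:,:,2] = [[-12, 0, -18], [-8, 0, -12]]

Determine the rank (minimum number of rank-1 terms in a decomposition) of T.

Lower bound: T ≠ 0 (e.g. T[0,0,0] = -12), so rank(T) ≥ 1.
Upper bound: if T = a ⊗ b ⊗ c then every fibre of T is a multiple of the corresponding factor, so read the factors off the fibres through the nonzero entry T[0,0,0] = -12.
The mode-1 fibre T[:,0,0] = [-12, -8] gives a = [3, 2] (primitive direction); the mode-2 fibre T[0,:,0] = [-12, 0, -18] gives b = [2, 0, 3]; then c[k] = T[0,0,k] / (a[0]·b[0]) = [-12, 0, -12] / 6 = [-2, 0, -2].
Expanding [3, 2] ⊗ [2, 0, 3] ⊗ [-2, 0, -2] reproduces all 18 entries of T, so T = [3, 2] ⊗ [2, 0, 3] ⊗ [-2, 0, -2] and rank(T) ≤ 1.
These bounds meet, so rank(T) = 1.

1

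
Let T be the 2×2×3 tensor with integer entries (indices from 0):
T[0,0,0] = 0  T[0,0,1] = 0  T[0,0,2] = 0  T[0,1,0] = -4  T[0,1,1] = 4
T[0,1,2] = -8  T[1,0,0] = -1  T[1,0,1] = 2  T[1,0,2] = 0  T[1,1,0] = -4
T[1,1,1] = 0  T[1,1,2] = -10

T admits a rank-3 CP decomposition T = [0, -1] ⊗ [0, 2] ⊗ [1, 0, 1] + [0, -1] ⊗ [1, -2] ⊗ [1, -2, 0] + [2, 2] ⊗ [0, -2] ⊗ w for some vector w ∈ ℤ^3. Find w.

w = [1, -1, 2]

Subtract the known terms from T to get the rank-1 residual R = [2, 2] ⊗ [0, -2] ⊗ w, so R[i,j,k] = a[i]·b[j]·w[k]. Pick indices with nonzero a[0]·b[1] = (2)·(-2) = -4. Only the fibre through (0,1,·) is needed: R[0,1,:] = T[0,1,:] − Σₗ aₗ[0]bₗ[1]cₗ = [-4, 4, -8] − (0)·(2)·[1, 0, 1] − (0)·(-2)·[1, -2, 0] = [-4, 4, -8]. Then w[k] = R[0,1,k] / -4 for each k, giving w = [-4, 4, -8] / -4 = [1, -1, 2].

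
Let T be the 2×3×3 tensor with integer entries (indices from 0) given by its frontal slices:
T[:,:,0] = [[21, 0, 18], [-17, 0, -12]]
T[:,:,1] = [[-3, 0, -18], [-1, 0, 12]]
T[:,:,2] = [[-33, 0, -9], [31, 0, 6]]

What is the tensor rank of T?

2

Lower bound: the mode-3 unfolding of T (rows indexed by k, columns by (i,j) = (0,0), (0,1), (0,2), (1,0), (1,1), (1,2)) is [[21, 0, 18, -17, 0, -12], [-3, 0, -18, -1, 0, 12], [-33, 0, -9, 31, 0, 6]].
There the 2×2 minor on rows k ∈ {0, 1}, columns (i,j) ∈ {(0,0), (0,2)} is det [[21, 18], [-3, -18]] = -324 ≠ 0, so this unfolding has rank ≥ 2; CP rank is at least every unfolding rank, so rank(T) ≥ 2. (Flattening ranks never certify an upper bound on CP rank; for that we must actually write T with 2 rank-1 terms.)
Upper bound — finding two terms. Write S_k = T[:,:,k] for the frontal slices: S₀ = [[21, 0, 18], [-17, 0, -12]], S₁ = [[-3, 0, -18], [-1, 0, 12]], S₂ = [[-33, 0, -9], [31, 0, 6]].
If T = a₁ ⊗ b₁ ⊗ c₁ + a₂ ⊗ b₂ ⊗ c₂ then each S_k = c₁[k]·a₁b₁ᵀ + c₂[k]·a₂b₂ᵀ. S₀ and S₁ are linearly independent, so a₁b₁ᵀ and a₂b₂ᵀ must span the same plane of matrices: they are the rank-1 matrices of the form x·S₀ + y·S₁.
The 2×2 minor of x·S₀ + y·S₁ on rows {0,1}, columns {0,2} is 54·x² − 54·y² = 54·(x − y)(x + y), vanishing at (x:y) = (1:1) and (1:-1).
M₁ = S₀ + S₁ = [[18, 0, 0], [-18, 0, 0]] = 18·[1, -1][1, 0, 0]ᵀ and M₂ = S₀ − S₁ = [[24, 0, 36], [-16, 0, -24]] = 4·[3, -2][2, 0, 3]ᵀ, so take a₁ = [1, -1], b₁ = [1, 0, 0], a₂ = [3, -2], b₂ = [2, 0, 3].
Each slice is an integer combination of E₁ = a₁b₁ᵀ and E₂ = a₂b₂ᵀ: S₀ = 9·E₁ + 2·E₂, S₁ = 9·E₁ − 2·E₂, S₂ = −27·E₁ − E₂; reading off coefficients, c₁ = [9, 9, -27] and c₂ = [2, -2, -1].
Hence T = [1, -1] ⊗ [1, 0, 0] ⊗ [9, 9, -27] + [3, -2] ⊗ [2, 0, 3] ⊗ [2, -2, -1], so rank(T) ≤ 2.
These bounds meet, so rank(T) = 2.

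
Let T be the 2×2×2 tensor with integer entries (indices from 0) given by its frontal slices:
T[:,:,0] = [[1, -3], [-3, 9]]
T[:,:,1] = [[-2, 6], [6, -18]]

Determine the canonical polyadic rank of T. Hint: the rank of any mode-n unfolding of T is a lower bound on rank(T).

Lower bound: T ≠ 0 (e.g. T[0,0,0] = 1), so rank(T) ≥ 1.
Upper bound: the mode-1 fibre T[:,0,0] = [1, -3] gives a = [1, -3] (primitive direction); the mode-2 fibre T[0,:,0] = [1, -3] gives b = [1, -3]; then c[k] = T[0,0,k] / (a[0]·b[0]) = [1, -2] / 1 = [1, -2].
Expanding [1, -3] (x) [1, -3] (x) [1, -2] reproduces all 8 entries of T, so T = [1, -3] (x) [1, -3] (x) [1, -2] and rank(T) ≤ 1.
These bounds meet, so rank(T) = 1.

1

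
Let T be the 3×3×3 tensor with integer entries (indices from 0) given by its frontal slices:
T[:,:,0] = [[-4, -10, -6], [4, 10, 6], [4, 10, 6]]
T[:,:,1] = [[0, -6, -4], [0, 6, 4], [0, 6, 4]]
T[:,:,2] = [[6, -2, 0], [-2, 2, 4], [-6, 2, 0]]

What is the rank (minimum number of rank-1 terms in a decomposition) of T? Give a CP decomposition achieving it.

Lower bound: the mode-3 unfolding of T (rows indexed by k, columns by (i,j) = (0,0), (0,1), (0,2), (1,0), (1,1), (1,2), (2,0), (2,1), (2,2)) is [[-4, -10, -6, 4, 10, 6, 4, 10, 6], [0, -6, -4, 0, 6, 4, 0, 6, 4], [6, -2, 0, -2, 2, 4, -6, 2, 0]].
There the 3×3 minor on rows k ∈ {0, 1, 2}, columns (i,j) ∈ {(0,0), (0,1), (0,2)} is det [[-4, -10, -6], [0, -6, -4], [6, -2, 0]] = 56 ≠ 0, so this unfolding has rank ≥ 3; CP rank is at least every unfolding rank, so rank(T) ≥ 3. (This is only a lower bound: in general the CP rank may exceed every unfolding rank, so we still need to exhibit 3 rank-1 terms summing to T.)
Upper bound: T is a sum of 3 rank-1 terms, T = [1, -1, -1] ∘ [2, -1, -1] ∘ [2, 2, 2] + [1, -1, -1] ∘ [2, 2, 1] ∘ [-4, -2, 0] + [1, 1, -1] ∘ [1, 0, 1] ∘ [0, 0, 2] (written with every a and b primitive with positive leading entry and the scale carried by c; CP decompositions are not unique, and this one is verified by expanding entrywise), so rank(T) ≤ 3.
These bounds meet, so rank(T) = 3.
Check entry T[0,2,2] = 0: (1)·(-1)·(2) + (1)·(1)·(0) + (1)·(1)·(2) = 0.

rank(T) = 3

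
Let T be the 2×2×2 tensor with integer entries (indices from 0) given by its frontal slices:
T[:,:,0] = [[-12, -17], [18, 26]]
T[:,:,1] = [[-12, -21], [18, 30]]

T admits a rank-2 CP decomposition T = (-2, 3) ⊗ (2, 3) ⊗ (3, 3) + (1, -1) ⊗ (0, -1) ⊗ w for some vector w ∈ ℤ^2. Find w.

Subtract the known terms from T to get the rank-1 residual R = (1, -1) ⊗ (0, -1) ⊗ w, so R[i,j,k] = a[i]·b[j]·w[k]. Pick indices with nonzero a[0]·b[1] = (1)·(-1) = -1. Only the fibre through (0,1,·) is needed: R[0,1,:] = T[0,1,:] − Σₗ aₗ[0]bₗ[1]cₗ = [-17, -21] − (-2)·(3)·(3, 3) = [1, -3]. Then w[k] = R[0,1,k] / -1 for each k, giving w = [1, -3] / -1 = (-1, 3).

w = (-1, 3)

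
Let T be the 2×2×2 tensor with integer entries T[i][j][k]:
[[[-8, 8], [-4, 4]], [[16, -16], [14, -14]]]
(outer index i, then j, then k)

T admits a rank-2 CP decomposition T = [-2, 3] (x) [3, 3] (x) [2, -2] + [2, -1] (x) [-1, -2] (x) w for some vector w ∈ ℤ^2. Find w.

w = [-2, 2]

Subtract the known terms from T to get the rank-1 residual R = [2, -1] (x) [-1, -2] (x) w, so R[i,j,k] = a[i]·b[j]·w[k]. Pick indices with nonzero a[0]·b[0] = (2)·(-1) = -2. Only the fibre through (0,0,·) is needed: R[0,0,:] = T[0,0,:] − Σₗ aₗ[0]bₗ[0]cₗ = [-8, 8] − (-2)·(3)·[2, -2] = [4, -4]. Then w[k] = R[0,0,k] / -2 for each k, giving w = [4, -4] / -2 = [-2, 2].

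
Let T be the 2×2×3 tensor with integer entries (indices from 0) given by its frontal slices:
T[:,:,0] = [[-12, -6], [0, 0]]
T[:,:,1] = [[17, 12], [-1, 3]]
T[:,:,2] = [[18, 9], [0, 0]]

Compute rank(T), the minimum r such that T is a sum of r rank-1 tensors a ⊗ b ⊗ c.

2

Lower bound: in the mode-1 unfolding of T (rows indexed by i, columns by (j,k)) the 2×2 minor on rows i ∈ {0, 1}, columns (j,k) ∈ {(0,0), (0,1)} is det [[-12, 17], [0, -1]] = 12 ≠ 0, so that unfolding has rank ≥ 2 and hence rank(T) ≥ 2 (CP rank is at least every unfolding rank, though it can be larger).
Upper bound: with S_k = T[:,:,k], the two rank-1 terms a₁b₁ᵀ, a₂b₂ᵀ are the rank-1 members of the pencil x·S₀ + y·S₁.
det(x·S₀ + y·S₁) is −42·xy + 63·y² = (-21)·(2·x − 3·y)(y), vanishing at (x:y) = (3:2) and (1:0).
M₁ = 3·S₀ + 2·S₁ = [[-2, 6], [-2, 6]] = (-2)·[1, 1][1, -3]ᵀ and M₂ = S₀ = [[-12, -6], [0, 0]] = (-6)·[1, 0][2, 1]ᵀ, so take a₁ = [1, 1], b₁ = [1, -3], a₂ = [1, 0], b₂ = [2, 1].
Each slice is an integer combination of E₁ = a₁b₁ᵀ and E₂ = a₂b₂ᵀ: S₀ = −6·E₂, S₁ = −E₁ + 9·E₂, S₂ = 9·E₂; reading off coefficients, c₁ = [0, -1, 0] and c₂ = [-6, 9, 9].
Hence T = [1, 1] ⊗ [1, -3] ⊗ [0, -1, 0] + [1, 0] ⊗ [2, 1] ⊗ [-6, 9, 9], so rank(T) ≤ 2.
These bounds meet, so rank(T) = 2.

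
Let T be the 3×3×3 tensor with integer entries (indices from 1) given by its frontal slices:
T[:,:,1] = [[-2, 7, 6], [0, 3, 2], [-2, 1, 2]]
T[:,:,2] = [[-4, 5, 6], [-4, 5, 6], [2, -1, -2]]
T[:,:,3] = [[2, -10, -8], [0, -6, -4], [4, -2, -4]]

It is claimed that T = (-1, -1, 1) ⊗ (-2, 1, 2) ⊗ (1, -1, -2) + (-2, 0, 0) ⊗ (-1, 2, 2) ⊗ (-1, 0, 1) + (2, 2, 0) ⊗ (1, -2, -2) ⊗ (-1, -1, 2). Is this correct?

Yes

Reconstruct entrywise from the claimed factors. For example, T[2,1,2] = -4 and Σₗ aₗ[2]bₗ[1]cₗ[2] = (-1)·(-2)·(-1) + (0)·(-1)·(0) + (2)·(1)·(-1) = -4; checking all 27 entries, every one matches. The claim holds.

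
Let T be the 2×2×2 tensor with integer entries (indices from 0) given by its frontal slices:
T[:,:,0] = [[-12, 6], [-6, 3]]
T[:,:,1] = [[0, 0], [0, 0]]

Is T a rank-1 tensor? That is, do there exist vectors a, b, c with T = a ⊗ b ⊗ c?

If T = a ⊗ b ⊗ c then every fibre of T is a multiple of the corresponding factor, so read the factors off the fibres through the nonzero entry T[0,0,0] = -12.
The mode-1 fibre T[:,0,0] = [-12, -6] gives a = [2, 1] (primitive direction); the mode-2 fibre T[0,:,0] = [-12, 6] gives b = [2, -1]; then c[k] = T[0,0,k] / (a[0]·b[0]) = [-12, 0] / 4 = [-3, 0].
Expanding [2, 1] ⊗ [2, -1] ⊗ [-3, 0] reproduces all 8 entries of T, so T = [2, 1] ⊗ [2, -1] ⊗ [-3, 0] and rank(T) ≤ 1.
Equivalently every frontal slice T[:,:,k] is c[k] times the rank-1 matrix [2, 1] ⊗ [2, -1]. So T has rank 1 (it is nonzero).

Yes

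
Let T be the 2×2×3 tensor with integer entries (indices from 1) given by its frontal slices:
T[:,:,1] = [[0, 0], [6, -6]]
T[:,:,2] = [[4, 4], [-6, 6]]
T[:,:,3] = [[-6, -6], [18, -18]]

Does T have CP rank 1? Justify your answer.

The mode-3 unfolding of T (rows indexed by k, columns by (i,j) = (1,1), (1,2), (2,1), (2,2)) is [[0, 0, 6, -6], [4, 4, -6, 6], [-6, -6, 18, -18]].
There the 2×2 minor on rows k ∈ {1, 2}, columns (i,j) ∈ {(1,1), (2,1)} is det [[0, 6], [4, -6]] = -24 ≠ 0, so this unfolding has rank ≥ 2; CP rank is at least every unfolding rank, so rank(T) ≥ 2.
In particular rank(T) ≥ 2 > 1, so T is not rank-1.

No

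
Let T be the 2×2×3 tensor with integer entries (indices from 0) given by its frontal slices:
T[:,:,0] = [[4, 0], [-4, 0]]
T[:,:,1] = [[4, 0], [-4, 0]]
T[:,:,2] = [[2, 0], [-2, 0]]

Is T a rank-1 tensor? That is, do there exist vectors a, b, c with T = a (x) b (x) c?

If T = a (x) b (x) c then every fibre of T is a multiple of the corresponding factor, so read the factors off the fibres through the nonzero entry T[0,0,0] = 4.
The mode-1 fibre T[:,0,0] = [4, -4] gives a = (1, -1) (primitive direction); the mode-2 fibre T[0,:,0] = [4, 0] gives b = (1, 0); then c[k] = T[0,0,k] / (a[0]·b[0]) = [4, 4, 2] / 1 = (4, 4, 2).
Expanding (1, -1) (x) (1, 0) (x) (4, 4, 2) reproduces all 12 entries of T, so T = (1, -1) (x) (1, 0) (x) (4, 4, 2) and rank(T) ≤ 1.
Equivalently every frontal slice T[:,:,k] is c[k] times the rank-1 matrix (1, -1) (x) (1, 0). So T has rank 1 (it is nonzero).

Yes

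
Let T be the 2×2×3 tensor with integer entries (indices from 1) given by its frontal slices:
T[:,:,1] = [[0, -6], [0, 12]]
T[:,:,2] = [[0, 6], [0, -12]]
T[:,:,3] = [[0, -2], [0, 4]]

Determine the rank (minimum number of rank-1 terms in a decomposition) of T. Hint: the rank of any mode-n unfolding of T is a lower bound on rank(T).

1

Lower bound: T ≠ 0 (e.g. T[1,2,1] = -6), so rank(T) ≥ 1.
Upper bound: if T = a ⊗ b ⊗ c then every fibre of T is a multiple of the corresponding factor, so read the factors off the fibres through the nonzero entry T[1,2,1] = -6.
The mode-1 fibre T[:,2,1] = [-6, 12] gives a = (1, -2) (primitive direction); the mode-2 fibre T[1,:,1] = [0, -6] gives b = (0, 1); then c[k] = T[1,2,k] / (a[1]·b[2]) = [-6, 6, -2] / 1 = (-6, 6, -2).
Expanding (1, -2) ⊗ (0, 1) ⊗ (-6, 6, -2) reproduces all 12 entries of T, so T = (1, -2) ⊗ (0, 1) ⊗ (-6, 6, -2) and rank(T) ≤ 1.
These bounds meet, so rank(T) = 1.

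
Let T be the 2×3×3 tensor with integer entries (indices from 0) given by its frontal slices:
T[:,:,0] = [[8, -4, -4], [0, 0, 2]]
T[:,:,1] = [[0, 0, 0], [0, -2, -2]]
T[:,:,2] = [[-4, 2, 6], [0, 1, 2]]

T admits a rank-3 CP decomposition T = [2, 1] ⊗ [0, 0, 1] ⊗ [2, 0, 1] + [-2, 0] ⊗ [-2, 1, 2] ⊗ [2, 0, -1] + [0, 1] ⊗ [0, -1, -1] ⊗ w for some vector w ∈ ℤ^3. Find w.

Subtract the known terms from T to get the rank-1 residual R = [0, 1] ⊗ [0, -1, -1] ⊗ w, so R[i,j,k] = a[i]·b[j]·w[k]. Pick indices with nonzero a[1]·b[1] = (1)·(-1) = -1. Only the fibre through (1,1,·) is needed: R[1,1,:] = T[1,1,:] − Σₗ aₗ[1]bₗ[1]cₗ = [0, -2, 1] − (1)·(0)·[2, 0, 1] − (0)·(1)·[2, 0, -1] = [0, -2, 1]. Then w[k] = R[1,1,k] / -1 for each k, giving w = [0, -2, 1] / -1 = [0, 2, -1].

w = [0, 2, -1]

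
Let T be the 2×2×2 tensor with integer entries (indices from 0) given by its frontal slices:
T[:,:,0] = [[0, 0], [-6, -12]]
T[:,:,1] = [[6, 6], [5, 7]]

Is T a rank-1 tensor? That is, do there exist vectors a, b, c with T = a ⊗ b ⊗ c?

No

The mode-3 unfolding of T (rows indexed by k, columns by (i,j) = (0,0), (0,1), (1,0), (1,1)) is [[0, 0, -6, -12], [6, 6, 5, 7]].
There the 2×2 minor on rows k ∈ {0, 1}, columns (i,j) ∈ {(0,0), (1,0)} is det [[0, -6], [6, 5]] = 36 ≠ 0, so this unfolding has rank ≥ 2; CP rank is at least every unfolding rank, so rank(T) ≥ 2.
In particular rank(T) ≥ 2 > 1, so T is not rank-1.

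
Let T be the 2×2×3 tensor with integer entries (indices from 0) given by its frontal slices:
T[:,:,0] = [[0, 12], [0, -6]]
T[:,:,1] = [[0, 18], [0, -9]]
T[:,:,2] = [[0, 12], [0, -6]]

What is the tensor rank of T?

Lower bound: T ≠ 0 (e.g. T[0,1,0] = 12), so rank(T) ≥ 1.
Upper bound: the mode-1 fibre T[:,1,0] = [12, -6] gives a = [2, -1] (primitive direction); the mode-2 fibre T[0,:,0] = [0, 12] gives b = [0, 1]; then c[k] = T[0,1,k] / (a[0]·b[1]) = [12, 18, 12] / 2 = [6, 9, 6].
Expanding [2, -1] ⊗ [0, 1] ⊗ [6, 9, 6] reproduces all 12 entries of T, so T = [2, -1] ⊗ [0, 1] ⊗ [6, 9, 6] and rank(T) ≤ 1.
These bounds meet, so rank(T) = 1.

1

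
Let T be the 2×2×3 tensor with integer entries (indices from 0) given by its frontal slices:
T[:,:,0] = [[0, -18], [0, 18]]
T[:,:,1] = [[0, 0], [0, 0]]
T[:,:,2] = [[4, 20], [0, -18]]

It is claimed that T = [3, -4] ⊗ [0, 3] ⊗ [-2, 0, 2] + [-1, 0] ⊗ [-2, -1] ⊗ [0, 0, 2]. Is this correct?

No

Reconstruct entry (1,1,0) from the claimed factors: Σₗ aₗ[1]bₗ[1]cₗ[0] = (-4)·(3)·(-2) + (0)·(-1)·(0) = 24, but T[1,1,0] = 18. The claim is false.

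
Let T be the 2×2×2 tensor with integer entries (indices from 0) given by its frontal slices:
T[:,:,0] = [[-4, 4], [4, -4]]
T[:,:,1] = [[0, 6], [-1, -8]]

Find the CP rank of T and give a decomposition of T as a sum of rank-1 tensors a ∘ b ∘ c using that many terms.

rank(T) = 2

Lower bound: the mode-2 unfolding of T (rows indexed by j, columns by (i,k) = (0,0), (0,1), (1,0), (1,1)) is [[-4, 0, 4, -1], [4, 6, -4, -8]].
There the 2×2 minor on rows j ∈ {0, 1}, columns (i,k) ∈ {(0,0), (0,1)} is det [[-4, 0], [4, 6]] = -24 ≠ 0, so this unfolding has rank ≥ 2; CP rank is at least every unfolding rank, so rank(T) ≥ 2. (Unfolding ranks only ever bound the CP rank from below — rank(T) can be strictly larger than all of them — so the matching upper bound has to come from an explicit 2-term decomposition.)
Upper bound — finding two terms. Write S_k = T[:,:,k] for the frontal slices: S₀ = [[-4, 4], [4, -4]], S₁ = [[0, 6], [-1, -8]].
If T = a₁ ∘ b₁ ∘ c₁ + a₂ ∘ b₂ ∘ c₂ then each S_k = c₁[k]·a₁b₁ᵀ + c₂[k]·a₂b₂ᵀ. S₀ and S₁ are linearly independent, so a₁b₁ᵀ and a₂b₂ᵀ must span the same plane of matrices: they are the rank-1 matrices of the form x·S₀ + y·S₁.
det(x·S₀ + y·S₁) is 12·xy + 6·y² = 6·(y)(2·x + y), vanishing at (x:y) = (1:0) and (1:-2).
M₁ = S₀ = [[-4, 4], [4, -4]] = (-4)·[1, -1][1, -1]ᵀ and M₂ = S₀ − 2·S₁ = [[-4, -8], [6, 12]] = (-2)·[2, -3][1, 2]ᵀ, so take a₁ = [1, -1], b₁ = [1, -1], a₂ = [2, -3], b₂ = [1, 2].
Each slice is an integer combination of E₁ = a₁b₁ᵀ and E₂ = a₂b₂ᵀ: S₀ = −4·E₁, S₁ = −2·E₁ + E₂; reading off coefficients, c₁ = [-4, -2] and c₂ = [0, 1].
Hence T = [1, -1] ∘ [1, -1] ∘ [-4, -2] + [2, -3] ∘ [1, 2] ∘ [0, 1], so rank(T) ≤ 2.
These bounds meet, so rank(T) = 2.
Check entry T[1,0,1] = -1: (-1)·(1)·(-2) + (-3)·(1)·(1) = -1.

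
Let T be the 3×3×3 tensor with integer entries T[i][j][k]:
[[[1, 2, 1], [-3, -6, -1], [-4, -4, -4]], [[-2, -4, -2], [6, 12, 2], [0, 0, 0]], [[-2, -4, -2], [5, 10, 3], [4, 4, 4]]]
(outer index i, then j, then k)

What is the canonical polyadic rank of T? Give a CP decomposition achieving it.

Lower bound: in the mode-1 unfolding of T (rows indexed by i, columns by (j,k)) the 3×3 minor on rows i ∈ {0, 1, 2}, columns (j,k) ∈ {(0,0), (1,0), (2,0)} is det [[1, -3, -4], [-2, 6, 0], [-2, 5, 4]] = -8 ≠ 0, so that unfolding has rank ≥ 3 and hence rank(T) ≥ 3 (CP rank is at least every unfolding rank, though it can be larger).
Upper bound: T is a sum of 3 rank-1 terms, T = (1, -2, -2) ⊗ (1, -2, 0) ⊗ (1, 2, 1) + (1, -2, -1) ⊗ (0, 1, 0) ⊗ (-1, -2, 1) + (1, 0, -1) ⊗ (0, 0, 1) ⊗ (-4, -4, -4) (one valid choice — decompositions are not unique — normalised so each a, b is primitive with positive first nonzero entry; check it by expanding all entries), so rank(T) ≤ 3.
These bounds meet, so rank(T) = 3.

rank(T) = 3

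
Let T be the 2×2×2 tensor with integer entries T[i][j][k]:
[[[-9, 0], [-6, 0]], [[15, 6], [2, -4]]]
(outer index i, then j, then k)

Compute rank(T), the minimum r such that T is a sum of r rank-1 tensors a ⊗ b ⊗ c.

2

Lower bound: the mode-3 unfolding of T (rows indexed by k, columns by (i,j) = (0,0), (0,1), (1,0), (1,1)) is [[-9, -6, 15, 2], [0, 0, 6, -4]].
There the 2×2 minor on rows k ∈ {0, 1}, columns (i,j) ∈ {(0,0), (1,0)} is det [[-9, 15], [0, 6]] = -54 ≠ 0, so this unfolding has rank ≥ 2; CP rank is at least every unfolding rank, so rank(T) ≥ 2. (Flattening ranks never certify an upper bound on CP rank; for that we must actually write T with 2 rank-1 terms.)
Upper bound — finding two terms. Write S_k = T[:,:,k] for the frontal slices: S₀ = [[-9, -6], [15, 2]], S₁ = [[0, 0], [6, -4]].
If T = a₁ ⊗ b₁ ⊗ c₁ + a₂ ⊗ b₂ ⊗ c₂ then each S_k = c₁[k]·a₁b₁ᵀ + c₂[k]·a₂b₂ᵀ. S₀ and S₁ are linearly independent, so a₁b₁ᵀ and a₂b₂ᵀ must span the same plane of matrices: they are the rank-1 matrices of the form x·S₀ + y·S₁.
det(x·S₀ + y·S₁) is 72·x² + 72·xy = 72·(x + y)(x), vanishing at (x:y) = (1:-1) and (0:1).
M₁ = S₀ − S₁ = [[-9, -6], [9, 6]] = (-3)·[1, -1][3, 2]ᵀ and M₂ = S₁ = [[0, 0], [6, -4]] = 2·[0, 1][3, -2]ᵀ, so take a₁ = [1, -1], b₁ = [3, 2], a₂ = [0, 1], b₂ = [3, -2].
Each slice is an integer combination of E₁ = a₁b₁ᵀ and E₂ = a₂b₂ᵀ: S₀ = −3·E₁ + 2·E₂, S₁ = 2·E₂; reading off coefficients, c₁ = [-3, 0] and c₂ = [2, 2].
Hence T = [1, -1] ⊗ [3, 2] ⊗ [-3, 0] + [0, 1] ⊗ [3, -2] ⊗ [2, 2], so rank(T) ≤ 2.
These bounds meet, so rank(T) = 2.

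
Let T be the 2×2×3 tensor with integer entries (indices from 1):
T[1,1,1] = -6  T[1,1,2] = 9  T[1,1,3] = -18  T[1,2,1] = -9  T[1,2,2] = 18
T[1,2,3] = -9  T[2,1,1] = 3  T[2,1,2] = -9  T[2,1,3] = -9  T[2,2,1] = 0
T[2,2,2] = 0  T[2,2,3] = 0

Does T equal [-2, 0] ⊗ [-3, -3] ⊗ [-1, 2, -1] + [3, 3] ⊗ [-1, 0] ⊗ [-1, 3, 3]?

Reconstruct entry (1,1,1) from the claimed factors: Σₗ aₗ[1]bₗ[1]cₗ[1] = (-2)·(-3)·(-1) + (3)·(-1)·(-1) = -3, but T[1,1,1] = -6. The claim is false.

No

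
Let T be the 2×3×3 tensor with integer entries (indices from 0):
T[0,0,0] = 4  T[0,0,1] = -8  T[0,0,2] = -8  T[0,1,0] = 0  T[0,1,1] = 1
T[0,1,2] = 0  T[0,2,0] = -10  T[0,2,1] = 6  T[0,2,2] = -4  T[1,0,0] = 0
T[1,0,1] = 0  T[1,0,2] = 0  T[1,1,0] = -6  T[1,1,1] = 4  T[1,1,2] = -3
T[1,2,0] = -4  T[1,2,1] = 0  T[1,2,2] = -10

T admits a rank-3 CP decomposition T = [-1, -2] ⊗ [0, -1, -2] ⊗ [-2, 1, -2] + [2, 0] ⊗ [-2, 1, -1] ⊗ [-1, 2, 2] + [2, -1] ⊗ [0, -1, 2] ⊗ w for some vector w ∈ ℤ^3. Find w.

w = [-2, 2, 1]

Subtract the known terms from T to get the rank-1 residual R = [2, -1] ⊗ [0, -1, 2] ⊗ w, so R[i,j,k] = a[i]·b[j]·w[k]. Pick indices with nonzero a[0]·b[1] = (2)·(-1) = -2. Only the fibre through (0,1,·) is needed: R[0,1,:] = T[0,1,:] − Σₗ aₗ[0]bₗ[1]cₗ = [0, 1, 0] − (-1)·(-1)·[-2, 1, -2] − (2)·(1)·[-1, 2, 2] = [4, -4, -2]. Then w[k] = R[0,1,k] / -2 for each k, giving w = [4, -4, -2] / -2 = [-2, 2, 1].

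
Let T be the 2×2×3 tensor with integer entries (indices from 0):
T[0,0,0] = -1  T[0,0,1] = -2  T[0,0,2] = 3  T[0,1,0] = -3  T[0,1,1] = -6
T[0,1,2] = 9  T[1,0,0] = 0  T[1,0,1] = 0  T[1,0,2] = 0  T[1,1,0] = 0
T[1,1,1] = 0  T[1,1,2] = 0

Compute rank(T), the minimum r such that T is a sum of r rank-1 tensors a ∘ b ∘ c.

1

Lower bound: T ≠ 0 (e.g. T[0,0,0] = -1), so rank(T) ≥ 1.
Upper bound: if T = a ∘ b ∘ c then every fibre of T is a multiple of the corresponding factor, so read the factors off the fibres through the nonzero entry T[0,0,0] = -1.
The mode-1 fibre T[:,0,0] = [-1, 0] gives a = (1, 0) (primitive direction); the mode-2 fibre T[0,:,0] = [-1, -3] gives b = (1, 3); then c[k] = T[0,0,k] / (a[0]·b[0]) = [-1, -2, 3] / 1 = (-1, -2, 3).
Expanding (1, 0) ∘ (1, 3) ∘ (-1, -2, 3) reproduces all 12 entries of T, so T = (1, 0) ∘ (1, 3) ∘ (-1, -2, 3) and rank(T) ≤ 1.
These bounds meet, so rank(T) = 1.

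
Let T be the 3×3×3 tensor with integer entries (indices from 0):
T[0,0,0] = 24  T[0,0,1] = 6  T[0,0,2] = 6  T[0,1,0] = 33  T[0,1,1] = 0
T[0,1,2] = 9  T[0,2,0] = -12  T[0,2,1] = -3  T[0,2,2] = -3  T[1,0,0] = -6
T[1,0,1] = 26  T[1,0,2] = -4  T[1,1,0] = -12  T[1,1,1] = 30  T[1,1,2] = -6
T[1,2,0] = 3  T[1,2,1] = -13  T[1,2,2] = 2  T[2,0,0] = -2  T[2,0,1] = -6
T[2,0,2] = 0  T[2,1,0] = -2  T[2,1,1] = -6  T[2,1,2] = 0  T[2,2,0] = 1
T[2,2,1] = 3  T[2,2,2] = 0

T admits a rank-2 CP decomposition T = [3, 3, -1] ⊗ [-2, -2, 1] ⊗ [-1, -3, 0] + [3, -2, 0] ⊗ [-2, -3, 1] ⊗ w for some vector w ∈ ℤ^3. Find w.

w = [-3, 2, -1]

Subtract the known terms from T to get the rank-1 residual R = [3, -2, 0] ⊗ [-2, -3, 1] ⊗ w, so R[i,j,k] = a[i]·b[j]·w[k]. Pick indices with nonzero a[0]·b[0] = (3)·(-2) = -6. Only the fibre through (0,0,·) is needed: R[0,0,:] = T[0,0,:] − Σₗ aₗ[0]bₗ[0]cₗ = [24, 6, 6] − (3)·(-2)·[-1, -3, 0] = [18, -12, 6]. Then w[k] = R[0,0,k] / -6 for each k, giving w = [18, -12, 6] / -6 = [-3, 2, -1].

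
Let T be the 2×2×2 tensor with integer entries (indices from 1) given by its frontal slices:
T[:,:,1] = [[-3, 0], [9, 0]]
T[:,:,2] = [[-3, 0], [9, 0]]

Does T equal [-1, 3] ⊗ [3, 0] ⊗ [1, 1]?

Reconstruct entrywise from the claimed factors. For example, T[1,1,2] = -3 and Σₗ aₗ[1]bₗ[1]cₗ[2] = (-1)·(3)·(1) = -3; checking all 8 entries, every one matches. The claim holds.

Yes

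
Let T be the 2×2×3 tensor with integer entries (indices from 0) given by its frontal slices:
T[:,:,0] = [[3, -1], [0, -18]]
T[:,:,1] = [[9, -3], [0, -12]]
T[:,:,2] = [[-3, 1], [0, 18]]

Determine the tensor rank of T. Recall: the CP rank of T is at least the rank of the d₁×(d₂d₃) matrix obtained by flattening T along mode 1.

Lower bound: the mode-1 unfolding of T (rows indexed by i, columns by (j,k) = (0,0), (0,1), (0,2), (1,0), (1,1), (1,2)) is [[3, 9, -3, -1, -3, 1], [0, 0, 0, -18, -12, 18]].
There the 2×2 minor on rows i ∈ {0, 1}, columns (j,k) ∈ {(0,0), (1,0)} is det [[3, -1], [0, -18]] = -54 ≠ 0, so this unfolding has rank ≥ 2; CP rank is at least every unfolding rank, so rank(T) ≥ 2. (Unfolding ranks only ever bound the CP rank from below — rank(T) can be strictly larger than all of them — so the matching upper bound has to come from an explicit 2-term decomposition.)
Upper bound — finding two terms. Write S_k = T[:,:,k] for the frontal slices: S₀ = [[3, -1], [0, -18]], S₁ = [[9, -3], [0, -12]], S₂ = [[-3, 1], [0, 18]].
If T = a₁ (x) b₁ (x) c₁ + a₂ (x) b₂ (x) c₂ then each S_k = c₁[k]·a₁b₁ᵀ + c₂[k]·a₂b₂ᵀ. S₀ and S₁ are linearly independent, so a₁b₁ᵀ and a₂b₂ᵀ must span the same plane of matrices: they are the rank-1 matrices of the form x·S₀ + y·S₁.
det(x·S₀ + y·S₁) is −54·x² − 198·xy − 108·y² = (-18)·(x + 3·y)(3·x + 2·y), vanishing at (x:y) = (3:-1) and (2:-3).
M₁ = 3·S₀ − S₁ = [[0, 0], [0, -42]] = (-42)·[0, 1][0, 1]ᵀ and M₂ = 2·S₀ − 3·S₁ = [[-21, 7], [0, 0]] = (-7)·[1, 0][3, -1]ᵀ, so take a₁ = [0, 1], b₁ = [0, 1], a₂ = [1, 0], b₂ = [3, -1].
Each slice is an integer combination of E₁ = a₁b₁ᵀ and E₂ = a₂b₂ᵀ: S₀ = −18·E₁ + E₂, S₁ = −12·E₁ + 3·E₂, S₂ = 18·E₁ − E₂; reading off coefficients, c₁ = [-18, -12, 18] and c₂ = [1, 3, -1].
Hence T = [0, 1] (x) [0, 1] (x) [-18, -12, 18] + [1, 0] (x) [3, -1] (x) [1, 3, -1], so rank(T) ≤ 2.
These bounds meet, so rank(T) = 2.

2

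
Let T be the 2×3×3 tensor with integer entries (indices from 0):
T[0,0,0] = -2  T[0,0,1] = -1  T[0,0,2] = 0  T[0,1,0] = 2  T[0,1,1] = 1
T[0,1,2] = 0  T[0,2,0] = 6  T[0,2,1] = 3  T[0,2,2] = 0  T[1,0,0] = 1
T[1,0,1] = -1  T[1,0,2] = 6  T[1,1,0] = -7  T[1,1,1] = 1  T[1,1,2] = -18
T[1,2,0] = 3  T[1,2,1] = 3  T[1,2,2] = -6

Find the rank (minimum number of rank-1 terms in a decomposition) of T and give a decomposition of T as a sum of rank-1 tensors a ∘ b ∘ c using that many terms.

Lower bound: in the mode-2 unfolding of T (rows indexed by j, columns by (i,k)) the 2×2 minor on rows j ∈ {0, 1}, columns (i,k) ∈ {(0,0), (1,0)} is det [[-2, 1], [2, -7]] = 12 ≠ 0, so that unfolding has rank ≥ 2 and hence rank(T) ≥ 2 (CP rank is at least every unfolding rank, though it can be larger).
Upper bound: with S_k = T[:,:,k], the two rank-1 terms a₁b₁ᵀ, a₂b₂ᵀ are the rank-1 members of the pencil x·S₀ + y·S₁.
The 2×2 minor of x·S₀ + y·S₁ on rows {0,1}, columns {0,1} is 12·x² + 6·xy = 6·(2·x + y)(x), vanishing at (x:y) = (1:-2) and (0:1).
M₁ = S₀ − 2·S₁ = [[0, 0, 0], [3, -9, -3]] = 3·[0, 1][1, -3, -1]ᵀ and M₂ = S₁ = [[-1, 1, 3], [-1, 1, 3]] = −[1, 1][1, -1, -3]ᵀ, so take a₁ = [0, 1], b₁ = [1, -3, -1], a₂ = [1, 1], b₂ = [1, -1, -3].
Each slice is an integer combination of E₁ = a₁b₁ᵀ and E₂ = a₂b₂ᵀ: S₀ = 3·E₁ − 2·E₂, S₁ = −E₂, S₂ = 6·E₁; reading off coefficients, c₁ = [3, 0, 6] and c₂ = [-2, -1, 0].
Hence T = [0, 1] ∘ [1, -3, -1] ∘ [3, 0, 6] + [1, 1] ∘ [1, -1, -3] ∘ [-2, -1, 0], so rank(T) ≤ 2.
These bounds meet, so rank(T) = 2.

rank(T) = 2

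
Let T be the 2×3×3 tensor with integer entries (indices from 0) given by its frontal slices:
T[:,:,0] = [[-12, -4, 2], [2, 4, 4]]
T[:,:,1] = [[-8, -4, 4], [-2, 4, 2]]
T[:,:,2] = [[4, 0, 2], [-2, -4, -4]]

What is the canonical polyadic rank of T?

3

Lower bound: the mode-3 unfolding of T (rows indexed by k, columns by (i,j) = (0,0), (0,1), (0,2), (1,0), (1,1), (1,2)) is [[-12, -4, 2, 2, 4, 4], [-8, -4, 4, -2, 4, 2], [4, 0, 2, -2, -4, -4]].
There the 3×3 minor on rows k ∈ {0, 1, 2}, columns (i,j) ∈ {(0,0), (0,1), (1,0)} is det [[-12, -4, 2], [-8, -4, -2], [4, 0, -2]] = 32 ≠ 0, so this unfolding has rank ≥ 3; CP rank is at least every unfolding rank, so rank(T) ≥ 3. (This is only a lower bound: in general the CP rank may exceed every unfolding rank, so we still need to exhibit 3 rank-1 terms summing to T.)
Upper bound: T is a sum of 3 rank-1 terms, T = [0, 1] ⊗ [1, -2, -1] ⊗ [-2, -2, 2] + [1, -1] ⊗ [2, 0, 1] ⊗ [-2, 0, 2] + [1, 0] ⊗ [2, 1, -1] ⊗ [-4, -4, 0] (one valid choice — decompositions are not unique — normalised so each a, b is primitive with positive first nonzero entry; check it by expanding all entries), so rank(T) ≤ 3.
These bounds meet, so rank(T) = 3.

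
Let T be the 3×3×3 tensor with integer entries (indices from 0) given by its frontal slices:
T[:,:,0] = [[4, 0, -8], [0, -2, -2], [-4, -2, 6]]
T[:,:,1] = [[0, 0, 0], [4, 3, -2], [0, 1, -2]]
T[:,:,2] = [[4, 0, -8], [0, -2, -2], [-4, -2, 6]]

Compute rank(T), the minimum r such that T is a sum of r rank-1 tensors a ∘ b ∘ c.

3

Lower bound: the mode-1 unfolding of T (rows indexed by i, columns by (j,k) = (0,0), (0,1), (0,2), (1,0), (1,1), (1,2), (2,0), (2,1), (2,2)) is [[4, 0, 4, 0, 0, 0, -8, 0, -8], [0, 4, 0, -2, 3, -2, -2, -2, -2], [-4, 0, -4, -2, 1, -2, 6, -2, 6]].
There the 3×3 minor on rows i ∈ {0, 1, 2}, columns (j,k) ∈ {(0,0), (0,1), (1,0)} is det [[4, 0, 0], [0, 4, -2], [-4, 0, -2]] = -32 ≠ 0, so this unfolding has rank ≥ 3; CP rank is at least every unfolding rank, so rank(T) ≥ 3. (Flattening ranks never certify an upper bound on CP rank; for that we must actually write T with 3 rank-1 terms.)
Upper bound: T is a sum of 3 rank-1 terms, T = (0, 1, -1) ∘ (2, 1, 0) ∘ (0, 1, 0) + (0, 1, 1) ∘ (1, 1, -1) ∘ (-2, 2, -2) + (2, 1, -1) ∘ (1, 0, -2) ∘ (2, 0, 2) (one valid choice — decompositions are not unique — normalised so each a, b is primitive with positive first nonzero entry; check it by expanding all entries), so rank(T) ≤ 3.
These bounds meet, so rank(T) = 3.
Check entry T[1,0,2] = 0: (1)·(2)·(0) + (1)·(1)·(-2) + (1)·(1)·(2) = 0.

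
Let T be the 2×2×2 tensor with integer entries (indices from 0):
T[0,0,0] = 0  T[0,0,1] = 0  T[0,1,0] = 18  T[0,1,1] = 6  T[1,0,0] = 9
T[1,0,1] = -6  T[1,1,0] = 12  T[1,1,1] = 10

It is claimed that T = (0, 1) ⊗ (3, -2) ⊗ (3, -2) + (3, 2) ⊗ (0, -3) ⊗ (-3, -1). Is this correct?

No

Reconstruct entry (0,1,0) from the claimed factors: Σₗ aₗ[0]bₗ[1]cₗ[0] = (0)·(-2)·(3) + (3)·(-3)·(-3) = 27, but T[0,1,0] = 18. The claim is false.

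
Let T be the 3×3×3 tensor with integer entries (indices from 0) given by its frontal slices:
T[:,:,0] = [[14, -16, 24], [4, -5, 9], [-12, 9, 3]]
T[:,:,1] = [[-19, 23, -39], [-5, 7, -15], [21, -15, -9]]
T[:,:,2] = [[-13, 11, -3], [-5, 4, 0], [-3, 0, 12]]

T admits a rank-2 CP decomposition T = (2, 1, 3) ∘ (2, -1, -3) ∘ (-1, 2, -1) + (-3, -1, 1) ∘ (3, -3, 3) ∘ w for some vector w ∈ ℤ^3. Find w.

Subtract the known terms from T to get the rank-1 residual R = (-3, -1, 1) ∘ (3, -3, 3) ∘ w, so R[i,j,k] = a[i]·b[j]·w[k]. Pick indices with nonzero a[0]·b[0] = (-3)·(3) = -9. Only the fibre through (0,0,·) is needed: R[0,0,:] = T[0,0,:] − Σₗ aₗ[0]bₗ[0]cₗ = [14, -19, -13] − (2)·(2)·(-1, 2, -1) = [18, -27, -9]. Then w[k] = R[0,0,k] / -9 for each k, giving w = [18, -27, -9] / -9 = (-2, 3, 1).

w = (-2, 3, 1)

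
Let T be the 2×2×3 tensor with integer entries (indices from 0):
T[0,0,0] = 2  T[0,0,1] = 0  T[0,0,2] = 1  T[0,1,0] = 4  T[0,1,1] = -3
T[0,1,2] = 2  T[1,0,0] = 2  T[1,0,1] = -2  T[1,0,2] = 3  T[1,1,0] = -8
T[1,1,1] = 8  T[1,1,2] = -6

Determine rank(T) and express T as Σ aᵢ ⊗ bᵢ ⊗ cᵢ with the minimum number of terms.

Lower bound: the mode-3 unfolding of T (rows indexed by k, columns by (i,j) = (0,0), (0,1), (1,0), (1,1)) is [[2, 4, 2, -8], [0, -3, -2, 8], [1, 2, 3, -6]].
There the 3×3 minor on rows k ∈ {0, 1, 2}, columns (i,j) ∈ {(0,0), (0,1), (1,0)} is det [[2, 4, 2], [0, -3, -2], [1, 2, 3]] = -12 ≠ 0, so this unfolding has rank ≥ 3; CP rank is at least every unfolding rank, so rank(T) ≥ 3. (This is only a lower bound: in general the CP rank may exceed every unfolding rank, so we still need to exhibit 3 rank-1 terms summing to T.)
Upper bound: T is a sum of 3 rank-1 terms, T = [0, 1] ⊗ [1, -1] ⊗ [4, -4, 4] + [1, -1] ⊗ [1, 2] ⊗ [2, -2, 1] + [1, 0] ⊗ [2, 1] ⊗ [0, 1, 0] (one valid choice — decompositions are not unique — normalised so each a, b is primitive with positive first nonzero entry; check it by expanding all entries), so rank(T) ≤ 3.
These bounds meet, so rank(T) = 3.

rank(T) = 3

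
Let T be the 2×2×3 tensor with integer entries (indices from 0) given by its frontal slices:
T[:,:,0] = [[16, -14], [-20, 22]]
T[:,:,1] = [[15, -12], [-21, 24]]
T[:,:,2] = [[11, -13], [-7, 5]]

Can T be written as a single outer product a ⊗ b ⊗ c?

No

The mode-3 unfolding of T (rows indexed by k, columns by (i,j) = (0,0), (0,1), (1,0), (1,1)) is [[16, -14, -20, 22], [15, -12, -21, 24], [11, -13, -7, 5]].
There the 2×2 minor on rows k ∈ {0, 1}, columns (i,j) ∈ {(0,0), (0,1)} is det [[16, -14], [15, -12]] = 18 ≠ 0, so this unfolding has rank ≥ 2; CP rank is at least every unfolding rank, so rank(T) ≥ 2.
In particular rank(T) ≥ 2 > 1, so T is not rank-1.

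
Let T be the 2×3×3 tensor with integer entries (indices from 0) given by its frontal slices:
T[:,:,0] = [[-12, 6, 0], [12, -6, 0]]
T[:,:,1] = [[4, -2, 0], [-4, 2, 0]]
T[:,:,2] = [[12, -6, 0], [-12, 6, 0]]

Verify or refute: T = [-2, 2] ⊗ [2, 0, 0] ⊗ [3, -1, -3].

Reconstruct entry (0,1,0) from the claimed factors: Σₗ aₗ[0]bₗ[1]cₗ[0] = (-2)·(0)·(3) = 0, but T[0,1,0] = 6. The claim is false.

No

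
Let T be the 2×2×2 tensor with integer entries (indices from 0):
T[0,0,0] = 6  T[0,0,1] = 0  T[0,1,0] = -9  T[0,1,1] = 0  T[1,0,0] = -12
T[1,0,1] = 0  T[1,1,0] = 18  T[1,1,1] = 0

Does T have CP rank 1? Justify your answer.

Yes

If T = a ⊗ b ⊗ c then every fibre of T is a multiple of the corresponding factor, so read the factors off the fibres through the nonzero entry T[0,0,0] = 6.
The mode-1 fibre T[:,0,0] = [6, -12] gives a = (1, -2) (primitive direction); the mode-2 fibre T[0,:,0] = [6, -9] gives b = (2, -3); then c[k] = T[0,0,k] / (a[0]·b[0]) = [6, 0] / 2 = (3, 0).
Expanding (1, -2) ⊗ (2, -3) ⊗ (3, 0) reproduces all 8 entries of T, so T = (1, -2) ⊗ (2, -3) ⊗ (3, 0) and rank(T) ≤ 1.
Equivalently every frontal slice T[:,:,k] is c[k] times the rank-1 matrix (1, -2) ⊗ (2, -3). So T has rank 1 (it is nonzero).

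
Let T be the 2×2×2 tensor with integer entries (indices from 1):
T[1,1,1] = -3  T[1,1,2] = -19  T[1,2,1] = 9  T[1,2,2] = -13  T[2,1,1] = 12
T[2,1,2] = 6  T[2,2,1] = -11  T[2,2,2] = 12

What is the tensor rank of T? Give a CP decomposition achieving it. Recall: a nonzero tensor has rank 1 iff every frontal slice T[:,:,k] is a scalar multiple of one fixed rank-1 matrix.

rank(T) = 2

Lower bound: the mode-1 unfolding of T (rows indexed by i, columns by (j,k) = (1,1), (1,2), (2,1), (2,2)) is [[-3, -19, 9, -13], [12, 6, -11, 12]].
There the 2×2 minor on rows i ∈ {1, 2}, columns (j,k) ∈ {(1,1), (1,2)} is det [[-3, -19], [12, 6]] = 210 ≠ 0, so this unfolding has rank ≥ 2; CP rank is at least every unfolding rank, so rank(T) ≥ 2. (This is only a lower bound: in general the CP rank may exceed every unfolding rank, so we still need to exhibit 2 rank-1 terms summing to T.)
Upper bound — finding two terms. Write S_k = T[:,:,k] for the frontal slices: S₁ = [[-3, 9], [12, -11]], S₂ = [[-19, -13], [6, 12]].
If T = a₁ ⊗ b₁ ⊗ c₁ + a₂ ⊗ b₂ ⊗ c₂ then each S_k = c₁[k]·a₁b₁ᵀ + c₂[k]·a₂b₂ᵀ. S₁ and S₂ are linearly independent, so a₁b₁ᵀ and a₂b₂ᵀ must span the same plane of matrices: they are the rank-1 matrices of the form x·S₁ + y·S₂.
det(x·S₁ + y·S₂) is −75·x² + 275·xy − 150·y² = (-25)·(x − 3·y)(3·x − 2·y), vanishing at (x:y) = (3:1) and (2:3).
M₁ = 3·S₁ + S₂ = [[-28, 14], [42, -21]] = (-7)·[2, -3][2, -1]ᵀ and M₂ = 2·S₁ + 3·S₂ = [[-63, -21], [42, 14]] = (-7)·[3, -2][3, 1]ᵀ, so take a₁ = [2, -3], b₁ = [2, -1], a₂ = [3, -2], b₂ = [3, 1].
Each slice is an integer combination of E₁ = a₁b₁ᵀ and E₂ = a₂b₂ᵀ: S₁ = −3·E₁ + E₂, S₂ = 2·E₁ − 3·E₂; reading off coefficients, c₁ = [-3, 2] and c₂ = [1, -3].
Hence T = [2, -3] ⊗ [2, -1] ⊗ [-3, 2] + [3, -2] ⊗ [3, 1] ⊗ [1, -3], so rank(T) ≤ 2.
These bounds meet, so rank(T) = 2.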